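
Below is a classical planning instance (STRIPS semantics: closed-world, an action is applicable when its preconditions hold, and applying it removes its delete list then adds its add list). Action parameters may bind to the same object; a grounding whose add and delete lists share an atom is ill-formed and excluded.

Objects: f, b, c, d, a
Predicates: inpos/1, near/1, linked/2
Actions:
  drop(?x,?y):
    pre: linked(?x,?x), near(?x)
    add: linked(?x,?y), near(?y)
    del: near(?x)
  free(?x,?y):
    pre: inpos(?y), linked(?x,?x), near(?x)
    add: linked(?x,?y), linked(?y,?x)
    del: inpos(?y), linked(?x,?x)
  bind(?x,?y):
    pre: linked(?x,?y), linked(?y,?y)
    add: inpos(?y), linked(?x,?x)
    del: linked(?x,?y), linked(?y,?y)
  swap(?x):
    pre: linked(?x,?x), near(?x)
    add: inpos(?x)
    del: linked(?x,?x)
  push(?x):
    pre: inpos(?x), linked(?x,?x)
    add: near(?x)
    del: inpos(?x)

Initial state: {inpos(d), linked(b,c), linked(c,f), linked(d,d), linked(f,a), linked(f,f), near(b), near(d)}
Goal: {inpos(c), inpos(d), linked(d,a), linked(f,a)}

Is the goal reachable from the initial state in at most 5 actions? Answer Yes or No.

Yes

1. drop(d,a)  →  {inpos(d), linked(b,c), linked(c,f), linked(d,a), linked(d,d), linked(f,a), linked(f,f), near(a), near(b)}
2. bind(c,f)  →  {inpos(d), inpos(f), linked(b,c), linked(c,c), linked(d,a), linked(d,d), linked(f,a), near(a), near(b)}
3. bind(b,c)  →  {inpos(c), inpos(d), inpos(f), linked(b,b), linked(d,a), linked(d,d), linked(f,a), near(a), near(b)}
optimal plan length = 3; 3 ≤ 5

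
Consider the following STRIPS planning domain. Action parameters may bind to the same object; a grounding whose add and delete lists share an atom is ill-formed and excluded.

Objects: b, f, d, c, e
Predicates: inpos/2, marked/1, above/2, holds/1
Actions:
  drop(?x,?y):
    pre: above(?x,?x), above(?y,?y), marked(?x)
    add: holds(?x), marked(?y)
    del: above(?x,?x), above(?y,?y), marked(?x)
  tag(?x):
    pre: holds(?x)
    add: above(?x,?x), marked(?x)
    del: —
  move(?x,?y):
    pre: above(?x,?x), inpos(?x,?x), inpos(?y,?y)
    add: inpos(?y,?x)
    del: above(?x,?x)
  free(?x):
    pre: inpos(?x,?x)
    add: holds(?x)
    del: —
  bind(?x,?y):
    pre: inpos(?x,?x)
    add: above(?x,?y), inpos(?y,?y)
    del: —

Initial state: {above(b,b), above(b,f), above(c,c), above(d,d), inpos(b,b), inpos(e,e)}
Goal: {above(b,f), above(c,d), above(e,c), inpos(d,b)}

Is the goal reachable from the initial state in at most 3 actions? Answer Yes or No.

Yes

1. bind(e,c)  →  {above(b,b), above(b,f), above(c,c), above(d,d), above(e,c), inpos(b,b), inpos(c,c), inpos(e,e)}
2. bind(c,d)  →  {above(b,b), above(b,f), above(c,c), above(c,d), above(d,d), above(e,c), inpos(b,b), inpos(c,c), inpos(d,d), inpos(e,e)}
3. move(b,d)  →  {above(b,f), above(c,c), above(c,d), above(d,d), above(e,c), inpos(b,b), inpos(c,c), inpos(d,b), inpos(d,d), inpos(e,e)}
optimal plan length = 3; 3 ≤ 3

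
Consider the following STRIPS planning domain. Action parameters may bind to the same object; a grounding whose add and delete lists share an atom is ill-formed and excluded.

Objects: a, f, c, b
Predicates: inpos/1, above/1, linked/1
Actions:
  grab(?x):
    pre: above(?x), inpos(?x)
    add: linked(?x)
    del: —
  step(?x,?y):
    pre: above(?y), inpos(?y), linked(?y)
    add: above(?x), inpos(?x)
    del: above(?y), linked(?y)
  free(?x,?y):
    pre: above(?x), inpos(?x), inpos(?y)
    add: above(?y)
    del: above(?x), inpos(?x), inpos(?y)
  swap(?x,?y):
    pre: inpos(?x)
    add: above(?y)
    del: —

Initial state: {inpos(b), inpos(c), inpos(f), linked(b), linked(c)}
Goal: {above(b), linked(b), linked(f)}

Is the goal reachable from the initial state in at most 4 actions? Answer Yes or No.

Yes

1. swap(f,f)  →  {above(f), inpos(b), inpos(c), inpos(f), linked(b), linked(c)}
2. grab(f)  →  {above(f), inpos(b), inpos(c), inpos(f), linked(b), linked(c), linked(f)}
3. free(f,b)  →  {above(b), inpos(c), linked(b), linked(c), linked(f)}
optimal plan length = 3; 3 ≤ 4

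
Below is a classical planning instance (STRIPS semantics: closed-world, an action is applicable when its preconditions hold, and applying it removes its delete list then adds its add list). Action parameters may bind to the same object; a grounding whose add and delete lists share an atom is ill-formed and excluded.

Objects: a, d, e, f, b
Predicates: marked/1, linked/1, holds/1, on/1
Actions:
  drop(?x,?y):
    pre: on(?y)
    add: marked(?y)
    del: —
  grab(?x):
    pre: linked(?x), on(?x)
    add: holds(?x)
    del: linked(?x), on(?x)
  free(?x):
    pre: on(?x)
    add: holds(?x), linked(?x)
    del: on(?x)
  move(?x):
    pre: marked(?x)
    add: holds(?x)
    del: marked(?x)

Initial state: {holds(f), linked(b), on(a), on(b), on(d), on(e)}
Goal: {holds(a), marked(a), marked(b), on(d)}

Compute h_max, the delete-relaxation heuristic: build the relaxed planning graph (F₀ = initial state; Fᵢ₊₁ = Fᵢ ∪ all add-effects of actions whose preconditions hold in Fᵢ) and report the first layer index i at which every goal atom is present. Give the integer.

1

F0 = init (6 atoms)
F1 = F0 ∪ {holds(a), holds(b), holds(d), holds(e), linked(a), linked(d), linked(e), marked(a), marked(b), marked(d), marked(e)}  (17 atoms)
goal ⊆ F1  ⇒  h_max = 1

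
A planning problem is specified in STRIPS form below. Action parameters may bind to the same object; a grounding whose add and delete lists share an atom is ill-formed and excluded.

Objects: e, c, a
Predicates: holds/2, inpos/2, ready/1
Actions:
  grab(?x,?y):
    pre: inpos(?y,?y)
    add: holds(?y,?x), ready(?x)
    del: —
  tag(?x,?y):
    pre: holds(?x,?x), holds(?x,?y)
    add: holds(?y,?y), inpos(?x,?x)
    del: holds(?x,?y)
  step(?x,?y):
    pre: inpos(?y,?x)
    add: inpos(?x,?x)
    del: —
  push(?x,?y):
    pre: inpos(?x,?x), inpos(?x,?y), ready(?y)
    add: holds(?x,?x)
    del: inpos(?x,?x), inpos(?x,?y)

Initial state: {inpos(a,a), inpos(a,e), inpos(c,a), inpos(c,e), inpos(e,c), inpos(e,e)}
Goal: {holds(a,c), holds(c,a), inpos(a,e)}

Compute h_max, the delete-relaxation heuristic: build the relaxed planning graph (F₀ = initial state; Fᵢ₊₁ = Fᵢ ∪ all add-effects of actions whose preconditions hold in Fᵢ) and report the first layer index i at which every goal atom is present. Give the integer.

F0 = init (6 atoms)
F1 = F0 ∪ {holds(a,a), holds(a,c), holds(a,e), holds(e,a), holds(e,c), holds(e,e), inpos(c,c), ready(a), ready(c), ready(e)}  (16 atoms)
F2 = F1 ∪ {holds(c,a), holds(c,c), holds(c,e)}  (19 atoms)
goal ⊆ F2  ⇒  h_max = 2

2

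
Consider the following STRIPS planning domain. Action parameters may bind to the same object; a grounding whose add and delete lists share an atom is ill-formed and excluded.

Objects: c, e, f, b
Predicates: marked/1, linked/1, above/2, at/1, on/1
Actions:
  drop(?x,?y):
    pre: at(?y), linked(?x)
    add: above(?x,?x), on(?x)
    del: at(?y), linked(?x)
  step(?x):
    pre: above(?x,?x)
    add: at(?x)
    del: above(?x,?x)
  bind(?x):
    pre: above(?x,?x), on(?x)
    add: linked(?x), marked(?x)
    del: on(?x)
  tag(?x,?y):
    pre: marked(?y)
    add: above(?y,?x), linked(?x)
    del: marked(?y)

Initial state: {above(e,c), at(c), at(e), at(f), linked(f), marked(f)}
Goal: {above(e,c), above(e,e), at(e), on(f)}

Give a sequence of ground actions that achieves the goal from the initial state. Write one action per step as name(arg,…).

drop(f,c); tag(e,f); drop(e,f)

1. drop(f,c)  →  {above(e,c), above(f,f), at(e), at(f), marked(f), on(f)}
2. tag(e,f)  →  {above(e,c), above(f,e), above(f,f), at(e), at(f), linked(e), on(f)}
3. drop(e,f)  →  {above(e,c), above(e,e), above(f,e), above(f,f), at(e), on(e), on(f)}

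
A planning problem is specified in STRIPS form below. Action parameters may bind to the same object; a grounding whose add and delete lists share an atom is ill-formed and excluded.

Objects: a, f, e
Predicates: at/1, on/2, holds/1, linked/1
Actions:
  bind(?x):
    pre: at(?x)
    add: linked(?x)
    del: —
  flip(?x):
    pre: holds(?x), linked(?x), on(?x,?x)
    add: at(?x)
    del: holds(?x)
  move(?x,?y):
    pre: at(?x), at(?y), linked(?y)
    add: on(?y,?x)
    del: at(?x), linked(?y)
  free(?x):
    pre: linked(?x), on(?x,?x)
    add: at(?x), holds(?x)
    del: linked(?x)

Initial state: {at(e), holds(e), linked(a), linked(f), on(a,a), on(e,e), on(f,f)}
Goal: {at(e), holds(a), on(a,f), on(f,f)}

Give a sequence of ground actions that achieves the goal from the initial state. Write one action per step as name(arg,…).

1. free(a)  →  {at(a), at(e), holds(a), holds(e), linked(f), on(a,a), on(e,e), on(f,f)}
2. bind(a)  →  {at(a), at(e), holds(a), holds(e), linked(a), linked(f), on(a,a), on(e,e), on(f,f)}
3. free(f)  →  {at(a), at(e), at(f), holds(a), holds(e), holds(f), linked(a), on(a,a), on(e,e), on(f,f)}
4. move(f,a)  →  {at(a), at(e), holds(a), holds(e), holds(f), on(a,a), on(a,f), on(e,e), on(f,f)}

free(a); bind(a); free(f); move(f,a)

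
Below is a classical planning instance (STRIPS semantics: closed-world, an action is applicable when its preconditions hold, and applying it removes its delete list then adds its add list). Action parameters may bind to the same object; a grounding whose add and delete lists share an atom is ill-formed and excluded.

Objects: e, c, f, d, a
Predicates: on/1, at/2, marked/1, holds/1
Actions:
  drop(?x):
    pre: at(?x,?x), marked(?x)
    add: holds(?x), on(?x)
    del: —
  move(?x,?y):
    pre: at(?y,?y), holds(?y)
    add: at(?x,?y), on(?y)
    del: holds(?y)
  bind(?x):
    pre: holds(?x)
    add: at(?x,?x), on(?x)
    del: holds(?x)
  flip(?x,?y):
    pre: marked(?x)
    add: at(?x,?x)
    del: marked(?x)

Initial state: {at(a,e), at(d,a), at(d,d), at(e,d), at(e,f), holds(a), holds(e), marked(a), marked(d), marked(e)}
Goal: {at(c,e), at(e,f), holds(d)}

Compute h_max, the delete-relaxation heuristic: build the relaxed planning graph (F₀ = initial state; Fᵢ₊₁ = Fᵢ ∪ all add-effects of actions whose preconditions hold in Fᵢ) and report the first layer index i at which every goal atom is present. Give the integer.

F0 = init (10 atoms)
F1 = F0 ∪ {at(a,a), at(e,e), holds(d), on(a), on(d), on(e)}  (16 atoms)
F2 = F1 ∪ {at(a,d), at(c,a), at(c,d), at(c,e), at(d,e), at(e,a), at(f,a), at(f,d), at(f,e)}  (25 atoms)
goal ⊆ F2  ⇒  h_max = 2

2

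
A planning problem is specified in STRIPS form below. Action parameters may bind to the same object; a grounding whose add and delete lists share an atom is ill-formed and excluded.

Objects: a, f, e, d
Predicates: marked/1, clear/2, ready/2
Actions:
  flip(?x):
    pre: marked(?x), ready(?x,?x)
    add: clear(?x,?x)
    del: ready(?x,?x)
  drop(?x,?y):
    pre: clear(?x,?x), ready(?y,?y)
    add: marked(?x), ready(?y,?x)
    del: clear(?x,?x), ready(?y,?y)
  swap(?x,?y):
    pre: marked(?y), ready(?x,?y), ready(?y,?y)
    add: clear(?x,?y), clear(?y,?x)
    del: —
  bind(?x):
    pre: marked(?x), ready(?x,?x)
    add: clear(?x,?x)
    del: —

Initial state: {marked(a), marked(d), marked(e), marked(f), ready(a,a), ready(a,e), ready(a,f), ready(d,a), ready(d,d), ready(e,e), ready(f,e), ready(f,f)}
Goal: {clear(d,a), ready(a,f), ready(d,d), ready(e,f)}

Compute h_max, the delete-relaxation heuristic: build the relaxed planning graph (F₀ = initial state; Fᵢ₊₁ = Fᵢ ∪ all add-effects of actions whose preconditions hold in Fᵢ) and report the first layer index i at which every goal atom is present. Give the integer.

2

F0 = init (12 atoms)
F1 = F0 ∪ {clear(a,a), clear(a,d), clear(a,e), clear(a,f), clear(d,a), clear(d,d), clear(e,a), clear(e,e), clear(e,f), clear(f,a), clear(f,e), clear(f,f)}  (24 atoms)
F2 = F1 ∪ {ready(a,d), ready(d,e), ready(d,f), ready(e,a), ready(e,d), ready(e,f), ready(f,a), ready(f,d)}  (32 atoms)
goal ⊆ F2  ⇒  h_max = 2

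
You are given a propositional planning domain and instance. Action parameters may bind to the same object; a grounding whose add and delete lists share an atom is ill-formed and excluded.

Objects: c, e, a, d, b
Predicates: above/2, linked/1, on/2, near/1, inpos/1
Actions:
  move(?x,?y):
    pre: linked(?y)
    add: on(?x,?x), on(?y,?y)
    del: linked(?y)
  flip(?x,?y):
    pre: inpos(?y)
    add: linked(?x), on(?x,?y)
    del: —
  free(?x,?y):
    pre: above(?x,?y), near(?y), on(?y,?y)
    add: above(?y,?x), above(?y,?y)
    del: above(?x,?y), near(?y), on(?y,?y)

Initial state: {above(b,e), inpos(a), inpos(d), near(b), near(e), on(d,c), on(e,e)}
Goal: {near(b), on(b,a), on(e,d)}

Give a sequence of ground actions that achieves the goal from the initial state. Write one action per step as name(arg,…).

1. flip(e,d)  →  {above(b,e), inpos(a), inpos(d), linked(e), near(b), near(e), on(d,c), on(e,d), on(e,e)}
2. flip(b,a)  →  {above(b,e), inpos(a), inpos(d), linked(b), linked(e), near(b), near(e), on(b,a), on(d,c), on(e,d), on(e,e)}

flip(e,d); flip(b,a)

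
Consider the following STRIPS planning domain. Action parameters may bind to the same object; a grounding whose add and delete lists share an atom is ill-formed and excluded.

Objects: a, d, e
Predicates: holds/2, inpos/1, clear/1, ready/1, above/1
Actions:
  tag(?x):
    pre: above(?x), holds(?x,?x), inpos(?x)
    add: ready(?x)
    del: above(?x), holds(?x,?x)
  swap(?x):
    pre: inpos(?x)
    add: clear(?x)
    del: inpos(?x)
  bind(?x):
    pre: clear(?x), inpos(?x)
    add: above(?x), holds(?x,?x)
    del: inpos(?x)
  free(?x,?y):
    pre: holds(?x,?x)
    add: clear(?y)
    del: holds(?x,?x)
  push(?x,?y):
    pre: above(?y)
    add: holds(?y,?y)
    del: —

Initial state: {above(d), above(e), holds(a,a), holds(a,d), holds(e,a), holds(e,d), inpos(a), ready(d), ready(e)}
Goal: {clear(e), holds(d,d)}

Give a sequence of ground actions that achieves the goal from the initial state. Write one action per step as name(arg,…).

free(a,e); push(a,d)

1. free(a,e)  →  {above(d), above(e), clear(e), holds(a,d), holds(e,a), holds(e,d), inpos(a), ready(d), ready(e)}
2. push(a,d)  →  {above(d), above(e), clear(e), holds(a,d), holds(d,d), holds(e,a), holds(e,d), inpos(a), ready(d), ready(e)}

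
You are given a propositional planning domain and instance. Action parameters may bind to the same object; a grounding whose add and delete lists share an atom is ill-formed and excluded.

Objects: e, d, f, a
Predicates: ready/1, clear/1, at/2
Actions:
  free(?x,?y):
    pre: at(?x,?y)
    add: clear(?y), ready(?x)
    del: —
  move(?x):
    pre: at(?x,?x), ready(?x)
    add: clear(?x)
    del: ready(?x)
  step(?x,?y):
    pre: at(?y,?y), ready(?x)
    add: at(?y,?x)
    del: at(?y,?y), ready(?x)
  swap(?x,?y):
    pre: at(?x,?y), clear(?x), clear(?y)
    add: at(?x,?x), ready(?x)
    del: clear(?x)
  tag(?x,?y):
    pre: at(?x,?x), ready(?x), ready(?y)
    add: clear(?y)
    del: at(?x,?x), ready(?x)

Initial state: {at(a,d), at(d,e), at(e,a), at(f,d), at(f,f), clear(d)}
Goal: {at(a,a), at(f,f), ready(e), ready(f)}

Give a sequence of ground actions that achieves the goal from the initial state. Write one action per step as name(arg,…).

free(e,a); free(f,d); swap(a,d)

1. free(e,a)  →  {at(a,d), at(d,e), at(e,a), at(f,d), at(f,f), clear(a), clear(d), ready(e)}
2. free(f,d)  →  {at(a,d), at(d,e), at(e,a), at(f,d), at(f,f), clear(a), clear(d), ready(e), ready(f)}
3. swap(a,d)  →  {at(a,a), at(a,d), at(d,e), at(e,a), at(f,d), at(f,f), clear(d), ready(a), ready(e), ready(f)}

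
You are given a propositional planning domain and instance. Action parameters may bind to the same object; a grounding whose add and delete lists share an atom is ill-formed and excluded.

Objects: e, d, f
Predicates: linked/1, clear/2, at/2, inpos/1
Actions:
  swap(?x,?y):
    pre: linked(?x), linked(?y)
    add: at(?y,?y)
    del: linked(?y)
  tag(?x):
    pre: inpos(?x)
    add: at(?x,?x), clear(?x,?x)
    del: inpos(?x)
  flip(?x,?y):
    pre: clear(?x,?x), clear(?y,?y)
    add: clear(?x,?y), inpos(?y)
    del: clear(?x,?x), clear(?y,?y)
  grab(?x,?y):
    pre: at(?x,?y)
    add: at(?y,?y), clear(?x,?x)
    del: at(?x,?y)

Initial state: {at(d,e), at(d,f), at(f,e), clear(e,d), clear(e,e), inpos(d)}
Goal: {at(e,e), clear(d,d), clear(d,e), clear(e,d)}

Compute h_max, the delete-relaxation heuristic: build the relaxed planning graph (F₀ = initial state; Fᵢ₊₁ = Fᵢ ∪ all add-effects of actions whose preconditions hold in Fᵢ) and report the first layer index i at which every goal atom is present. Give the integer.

2

F0 = init (6 atoms)
F1 = F0 ∪ {at(d,d), at(e,e), at(f,f), clear(d,d), clear(f,f)}  (11 atoms)
F2 = F1 ∪ {clear(d,e), clear(d,f), clear(e,f), clear(f,d), clear(f,e), inpos(e), inpos(f)}  (18 atoms)
goal ⊆ F2  ⇒  h_max = 2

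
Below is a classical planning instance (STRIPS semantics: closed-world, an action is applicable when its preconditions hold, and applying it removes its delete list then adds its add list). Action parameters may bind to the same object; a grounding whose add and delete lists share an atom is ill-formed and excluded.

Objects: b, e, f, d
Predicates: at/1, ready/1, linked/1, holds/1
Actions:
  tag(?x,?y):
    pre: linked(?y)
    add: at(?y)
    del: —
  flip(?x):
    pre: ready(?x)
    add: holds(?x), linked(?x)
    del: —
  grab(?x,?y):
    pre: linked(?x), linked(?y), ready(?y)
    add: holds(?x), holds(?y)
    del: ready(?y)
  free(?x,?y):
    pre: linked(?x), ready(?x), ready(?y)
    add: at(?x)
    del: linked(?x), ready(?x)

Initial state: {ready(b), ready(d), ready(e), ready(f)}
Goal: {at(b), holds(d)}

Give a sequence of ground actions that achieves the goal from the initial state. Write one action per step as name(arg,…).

flip(b); tag(b,b); flip(d)

1. flip(b)  →  {holds(b), linked(b), ready(b), ready(d), ready(e), ready(f)}
2. tag(b,b)  →  {at(b), holds(b), linked(b), ready(b), ready(d), ready(e), ready(f)}
3. flip(d)  →  {at(b), holds(b), holds(d), linked(b), linked(d), ready(b), ready(d), ready(e), ready(f)}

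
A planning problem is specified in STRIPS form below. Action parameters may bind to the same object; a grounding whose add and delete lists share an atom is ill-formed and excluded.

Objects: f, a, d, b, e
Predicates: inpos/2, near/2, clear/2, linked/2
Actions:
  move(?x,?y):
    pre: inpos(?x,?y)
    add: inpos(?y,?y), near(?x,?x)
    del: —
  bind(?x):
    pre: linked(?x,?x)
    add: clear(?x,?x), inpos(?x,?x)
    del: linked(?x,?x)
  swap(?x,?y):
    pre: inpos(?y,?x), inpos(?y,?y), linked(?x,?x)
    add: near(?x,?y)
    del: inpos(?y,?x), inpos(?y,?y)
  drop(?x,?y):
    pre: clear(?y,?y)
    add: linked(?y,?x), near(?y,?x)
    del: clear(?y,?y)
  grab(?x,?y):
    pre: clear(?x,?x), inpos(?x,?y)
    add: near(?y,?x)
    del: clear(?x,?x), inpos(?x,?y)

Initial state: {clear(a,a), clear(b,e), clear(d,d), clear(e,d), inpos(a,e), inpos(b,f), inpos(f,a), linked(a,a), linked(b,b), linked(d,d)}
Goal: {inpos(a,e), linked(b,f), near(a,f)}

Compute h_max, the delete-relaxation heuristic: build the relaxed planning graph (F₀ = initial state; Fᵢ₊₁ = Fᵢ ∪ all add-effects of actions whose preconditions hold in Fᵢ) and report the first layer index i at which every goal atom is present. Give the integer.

F0 = init (10 atoms)
F1 = F0 ∪ {clear(b,b), inpos(a,a), inpos(b,b), inpos(d,d), inpos(e,e), inpos(f,f), linked(a,b), linked(a,d), linked(a,e), linked(a,f), linked(d,a), linked(d,b), linked(d,e), linked(d,f), near(a,a), near(a,b), near(a,d), near(a,e), near(a,f), near(b,b), near(d,a), near(d,b), near(d,d), near(d,e), near(d,f), near(e,a), near(f,f)}  (37 atoms)
F2 = F1 ∪ {linked(b,a), linked(b,d), linked(b,e), linked(b,f), near(b,a), near(b,d), near(b,e), near(b,f), near(e,e), near(f,b)}  (47 atoms)
goal ⊆ F2  ⇒  h_max = 2

2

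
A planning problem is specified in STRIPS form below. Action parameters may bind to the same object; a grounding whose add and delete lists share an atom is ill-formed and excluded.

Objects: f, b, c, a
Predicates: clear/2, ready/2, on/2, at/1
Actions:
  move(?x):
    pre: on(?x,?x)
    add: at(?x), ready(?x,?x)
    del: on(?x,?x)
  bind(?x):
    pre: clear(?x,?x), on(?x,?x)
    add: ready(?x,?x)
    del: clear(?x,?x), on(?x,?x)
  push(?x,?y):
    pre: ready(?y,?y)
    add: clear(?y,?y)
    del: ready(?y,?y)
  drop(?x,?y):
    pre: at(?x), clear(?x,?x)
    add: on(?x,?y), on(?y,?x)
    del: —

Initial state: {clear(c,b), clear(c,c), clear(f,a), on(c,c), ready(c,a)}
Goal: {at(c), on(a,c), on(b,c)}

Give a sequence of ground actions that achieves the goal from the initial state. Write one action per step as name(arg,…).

move(c); drop(c,b); drop(c,a)

1. move(c)  →  {at(c), clear(c,b), clear(c,c), clear(f,a), ready(c,a), ready(c,c)}
2. drop(c,b)  →  {at(c), clear(c,b), clear(c,c), clear(f,a), on(b,c), on(c,b), ready(c,a), ready(c,c)}
3. drop(c,a)  →  {at(c), clear(c,b), clear(c,c), clear(f,a), on(a,c), on(b,c), on(c,a), on(c,b), ready(c,a), ready(c,c)}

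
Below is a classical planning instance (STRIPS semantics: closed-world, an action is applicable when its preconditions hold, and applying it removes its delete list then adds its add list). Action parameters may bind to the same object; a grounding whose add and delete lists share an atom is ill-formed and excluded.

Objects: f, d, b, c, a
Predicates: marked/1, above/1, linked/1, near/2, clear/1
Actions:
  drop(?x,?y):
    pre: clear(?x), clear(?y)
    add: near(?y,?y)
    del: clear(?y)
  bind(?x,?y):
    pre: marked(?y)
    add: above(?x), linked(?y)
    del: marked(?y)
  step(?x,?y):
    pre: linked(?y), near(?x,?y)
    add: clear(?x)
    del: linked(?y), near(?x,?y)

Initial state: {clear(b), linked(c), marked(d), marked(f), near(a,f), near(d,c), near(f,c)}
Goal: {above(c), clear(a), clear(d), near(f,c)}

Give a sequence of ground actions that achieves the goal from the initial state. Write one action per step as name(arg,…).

bind(c,f); step(d,c); step(a,f)

1. bind(c,f)  →  {above(c), clear(b), linked(c), linked(f), marked(d), near(a,f), near(d,c), near(f,c)}
2. step(d,c)  →  {above(c), clear(b), clear(d), linked(f), marked(d), near(a,f), near(f,c)}
3. step(a,f)  →  {above(c), clear(a), clear(b), clear(d), marked(d), near(f,c)}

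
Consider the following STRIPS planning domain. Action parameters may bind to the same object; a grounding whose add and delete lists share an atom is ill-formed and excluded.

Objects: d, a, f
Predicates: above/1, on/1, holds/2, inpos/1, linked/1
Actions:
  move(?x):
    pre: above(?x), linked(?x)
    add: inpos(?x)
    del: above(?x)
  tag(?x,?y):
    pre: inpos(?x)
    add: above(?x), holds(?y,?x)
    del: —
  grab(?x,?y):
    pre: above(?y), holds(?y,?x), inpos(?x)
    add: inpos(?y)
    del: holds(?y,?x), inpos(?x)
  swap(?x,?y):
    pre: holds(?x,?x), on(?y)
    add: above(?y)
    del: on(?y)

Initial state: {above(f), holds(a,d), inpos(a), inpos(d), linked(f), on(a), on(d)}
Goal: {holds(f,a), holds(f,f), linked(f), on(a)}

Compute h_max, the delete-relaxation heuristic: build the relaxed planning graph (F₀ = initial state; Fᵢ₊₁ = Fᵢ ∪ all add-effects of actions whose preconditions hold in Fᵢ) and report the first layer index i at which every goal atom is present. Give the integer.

2

F0 = init (7 atoms)
F1 = F0 ∪ {above(a), above(d), holds(a,a), holds(d,a), holds(d,d), holds(f,a), holds(f,d), inpos(f)}  (15 atoms)
F2 = F1 ∪ {holds(a,f), holds(d,f), holds(f,f)}  (18 atoms)
goal ⊆ F2  ⇒  h_max = 2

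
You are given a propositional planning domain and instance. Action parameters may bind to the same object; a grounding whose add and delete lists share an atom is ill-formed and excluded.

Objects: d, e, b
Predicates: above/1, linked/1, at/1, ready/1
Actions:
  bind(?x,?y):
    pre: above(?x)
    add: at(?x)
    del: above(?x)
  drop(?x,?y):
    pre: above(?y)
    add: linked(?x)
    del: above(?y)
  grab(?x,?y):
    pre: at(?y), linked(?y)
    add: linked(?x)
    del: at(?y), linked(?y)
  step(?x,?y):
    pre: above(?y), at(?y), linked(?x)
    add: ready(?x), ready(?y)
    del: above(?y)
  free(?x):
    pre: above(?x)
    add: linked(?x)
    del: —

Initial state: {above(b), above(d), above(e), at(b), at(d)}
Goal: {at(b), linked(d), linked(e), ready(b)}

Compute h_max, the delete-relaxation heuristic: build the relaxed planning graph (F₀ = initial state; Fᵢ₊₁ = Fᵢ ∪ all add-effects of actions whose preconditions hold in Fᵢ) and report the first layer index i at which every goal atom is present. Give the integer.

F0 = init (5 atoms)
F1 = F0 ∪ {at(e), linked(b), linked(d), linked(e)}  (9 atoms)
F2 = F1 ∪ {ready(b), ready(d), ready(e)}  (12 atoms)
goal ⊆ F2  ⇒  h_max = 2

2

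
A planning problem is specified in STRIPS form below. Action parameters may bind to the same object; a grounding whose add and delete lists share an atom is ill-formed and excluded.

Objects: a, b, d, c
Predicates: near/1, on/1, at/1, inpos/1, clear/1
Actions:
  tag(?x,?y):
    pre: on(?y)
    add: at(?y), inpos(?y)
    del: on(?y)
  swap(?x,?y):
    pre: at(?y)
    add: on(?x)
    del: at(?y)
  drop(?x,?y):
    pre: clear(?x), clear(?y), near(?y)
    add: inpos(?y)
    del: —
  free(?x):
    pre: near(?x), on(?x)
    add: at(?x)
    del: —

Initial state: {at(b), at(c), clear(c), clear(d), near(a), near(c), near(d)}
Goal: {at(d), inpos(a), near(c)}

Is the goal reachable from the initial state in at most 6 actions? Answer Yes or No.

1. swap(a,b)  →  {at(c), clear(c), clear(d), near(a), near(c), near(d), on(a)}
2. tag(a,a)  →  {at(a), at(c), clear(c), clear(d), inpos(a), near(a), near(c), near(d)}
3. swap(d,a)  →  {at(c), clear(c), clear(d), inpos(a), near(a), near(c), near(d), on(d)}
4. tag(a,d)  →  {at(c), at(d), clear(c), clear(d), inpos(a), inpos(d), near(a), near(c), near(d)}
optimal plan length = 4; 4 ≤ 6

Yes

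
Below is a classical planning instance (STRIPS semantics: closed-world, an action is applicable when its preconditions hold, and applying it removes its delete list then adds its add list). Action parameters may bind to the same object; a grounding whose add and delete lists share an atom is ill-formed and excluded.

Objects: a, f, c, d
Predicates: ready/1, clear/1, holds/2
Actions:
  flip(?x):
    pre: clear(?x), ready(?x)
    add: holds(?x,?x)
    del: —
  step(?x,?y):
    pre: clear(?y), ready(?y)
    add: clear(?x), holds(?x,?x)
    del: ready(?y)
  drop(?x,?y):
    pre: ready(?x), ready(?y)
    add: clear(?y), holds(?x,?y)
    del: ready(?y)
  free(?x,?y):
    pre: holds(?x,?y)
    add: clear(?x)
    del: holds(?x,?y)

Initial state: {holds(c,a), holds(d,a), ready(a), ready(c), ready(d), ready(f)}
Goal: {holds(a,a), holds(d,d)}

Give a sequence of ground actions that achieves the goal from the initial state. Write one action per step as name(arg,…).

drop(a,a); drop(d,d)

1. drop(a,a)  →  {clear(a), holds(a,a), holds(c,a), holds(d,a), ready(c), ready(d), ready(f)}
2. drop(d,d)  →  {clear(a), clear(d), holds(a,a), holds(c,a), holds(d,a), holds(d,d), ready(c), ready(f)}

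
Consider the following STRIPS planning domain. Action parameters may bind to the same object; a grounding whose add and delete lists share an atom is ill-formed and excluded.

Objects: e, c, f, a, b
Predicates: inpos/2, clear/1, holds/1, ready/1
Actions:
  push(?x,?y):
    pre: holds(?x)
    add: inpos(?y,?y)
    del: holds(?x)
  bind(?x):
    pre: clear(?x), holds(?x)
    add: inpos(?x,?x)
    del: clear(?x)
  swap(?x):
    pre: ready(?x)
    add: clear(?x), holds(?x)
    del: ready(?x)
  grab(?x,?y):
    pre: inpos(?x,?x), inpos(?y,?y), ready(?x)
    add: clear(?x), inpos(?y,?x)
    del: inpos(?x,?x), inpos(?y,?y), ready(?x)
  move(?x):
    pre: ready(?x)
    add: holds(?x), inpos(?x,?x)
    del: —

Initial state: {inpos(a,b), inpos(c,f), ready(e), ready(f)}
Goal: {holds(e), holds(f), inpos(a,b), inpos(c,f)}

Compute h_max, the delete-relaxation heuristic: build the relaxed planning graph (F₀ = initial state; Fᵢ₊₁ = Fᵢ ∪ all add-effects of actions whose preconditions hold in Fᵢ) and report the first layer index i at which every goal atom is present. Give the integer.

1

F0 = init (4 atoms)
F1 = F0 ∪ {clear(e), clear(f), holds(e), holds(f), inpos(e,e), inpos(f,f)}  (10 atoms)
goal ⊆ F1  ⇒  h_max = 1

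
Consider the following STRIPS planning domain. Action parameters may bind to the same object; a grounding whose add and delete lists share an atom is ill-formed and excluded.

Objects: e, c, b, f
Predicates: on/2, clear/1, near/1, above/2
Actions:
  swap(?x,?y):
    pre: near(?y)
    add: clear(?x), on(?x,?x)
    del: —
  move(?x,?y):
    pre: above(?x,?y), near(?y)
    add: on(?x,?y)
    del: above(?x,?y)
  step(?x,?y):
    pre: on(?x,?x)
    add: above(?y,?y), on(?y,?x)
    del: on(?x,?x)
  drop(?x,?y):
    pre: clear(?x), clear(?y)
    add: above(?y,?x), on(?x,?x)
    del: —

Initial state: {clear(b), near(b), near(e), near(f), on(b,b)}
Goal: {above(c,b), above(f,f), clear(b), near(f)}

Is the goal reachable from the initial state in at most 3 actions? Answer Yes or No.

1. swap(c,e)  →  {clear(b), clear(c), near(b), near(e), near(f), on(b,b), on(c,c)}
2. step(c,f)  →  {above(f,f), clear(b), clear(c), near(b), near(e), near(f), on(b,b), on(f,c)}
3. drop(b,c)  →  {above(c,b), above(f,f), clear(b), clear(c), near(b), near(e), near(f), on(b,b), on(f,c)}
optimal plan length = 3; 3 ≤ 3

Yes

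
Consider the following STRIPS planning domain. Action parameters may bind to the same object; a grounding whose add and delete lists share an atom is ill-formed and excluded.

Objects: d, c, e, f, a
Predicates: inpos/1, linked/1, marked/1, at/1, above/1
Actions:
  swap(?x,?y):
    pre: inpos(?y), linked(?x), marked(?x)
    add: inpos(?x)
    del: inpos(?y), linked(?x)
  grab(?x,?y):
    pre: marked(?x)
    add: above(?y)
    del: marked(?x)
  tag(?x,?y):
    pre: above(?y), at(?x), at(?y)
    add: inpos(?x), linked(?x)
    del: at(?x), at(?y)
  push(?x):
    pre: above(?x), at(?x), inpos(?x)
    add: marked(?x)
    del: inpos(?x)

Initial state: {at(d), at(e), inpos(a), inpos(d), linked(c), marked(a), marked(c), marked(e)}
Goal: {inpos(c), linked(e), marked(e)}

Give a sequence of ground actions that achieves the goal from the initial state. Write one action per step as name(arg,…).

1. swap(c,d)  →  {at(d), at(e), inpos(a), inpos(c), marked(a), marked(c), marked(e)}
2. grab(c,d)  →  {above(d), at(d), at(e), inpos(a), inpos(c), marked(a), marked(e)}
3. tag(e,d)  →  {above(d), inpos(a), inpos(c), inpos(e), linked(e), marked(a), marked(e)}

swap(c,d); grab(c,d); tag(e,d)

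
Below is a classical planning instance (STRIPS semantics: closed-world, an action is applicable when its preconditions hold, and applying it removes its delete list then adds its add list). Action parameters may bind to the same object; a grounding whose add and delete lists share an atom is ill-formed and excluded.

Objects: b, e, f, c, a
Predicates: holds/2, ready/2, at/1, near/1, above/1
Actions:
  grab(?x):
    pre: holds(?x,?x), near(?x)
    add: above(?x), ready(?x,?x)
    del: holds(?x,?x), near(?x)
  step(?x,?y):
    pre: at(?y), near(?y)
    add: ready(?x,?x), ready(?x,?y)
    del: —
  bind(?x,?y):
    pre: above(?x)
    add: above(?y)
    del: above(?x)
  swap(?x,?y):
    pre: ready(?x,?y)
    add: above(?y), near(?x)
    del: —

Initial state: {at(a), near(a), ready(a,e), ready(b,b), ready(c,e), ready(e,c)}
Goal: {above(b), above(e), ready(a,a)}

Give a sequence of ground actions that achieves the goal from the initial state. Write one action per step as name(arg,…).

1. step(a,a)  →  {at(a), near(a), ready(a,a), ready(a,e), ready(b,b), ready(c,e), ready(e,c)}
2. swap(b,b)  →  {above(b), at(a), near(a), near(b), ready(a,a), ready(a,e), ready(b,b), ready(c,e), ready(e,c)}
3. swap(c,e)  →  {above(b), above(e), at(a), near(a), near(b), near(c), ready(a,a), ready(a,e), ready(b,b), ready(c,e), ready(e,c)}

step(a,a); swap(b,b); swap(c,e)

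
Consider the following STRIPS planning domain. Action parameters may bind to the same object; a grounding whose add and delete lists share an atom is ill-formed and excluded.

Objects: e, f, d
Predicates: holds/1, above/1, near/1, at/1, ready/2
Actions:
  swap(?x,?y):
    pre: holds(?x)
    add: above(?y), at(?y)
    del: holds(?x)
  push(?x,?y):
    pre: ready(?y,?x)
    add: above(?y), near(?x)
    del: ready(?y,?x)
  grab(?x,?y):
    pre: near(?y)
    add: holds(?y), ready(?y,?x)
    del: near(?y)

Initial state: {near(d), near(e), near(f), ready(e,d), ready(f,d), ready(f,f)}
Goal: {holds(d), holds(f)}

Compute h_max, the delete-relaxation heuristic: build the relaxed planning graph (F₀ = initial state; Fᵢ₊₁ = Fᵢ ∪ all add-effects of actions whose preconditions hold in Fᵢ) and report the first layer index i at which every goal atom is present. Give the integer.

1

F0 = init (6 atoms)
F1 = F0 ∪ {above(e), above(f), holds(d), holds(e), holds(f), ready(d,d), ready(d,e), ready(d,f), ready(e,e), ready(e,f), ready(f,e)}  (17 atoms)
goal ⊆ F1  ⇒  h_max = 1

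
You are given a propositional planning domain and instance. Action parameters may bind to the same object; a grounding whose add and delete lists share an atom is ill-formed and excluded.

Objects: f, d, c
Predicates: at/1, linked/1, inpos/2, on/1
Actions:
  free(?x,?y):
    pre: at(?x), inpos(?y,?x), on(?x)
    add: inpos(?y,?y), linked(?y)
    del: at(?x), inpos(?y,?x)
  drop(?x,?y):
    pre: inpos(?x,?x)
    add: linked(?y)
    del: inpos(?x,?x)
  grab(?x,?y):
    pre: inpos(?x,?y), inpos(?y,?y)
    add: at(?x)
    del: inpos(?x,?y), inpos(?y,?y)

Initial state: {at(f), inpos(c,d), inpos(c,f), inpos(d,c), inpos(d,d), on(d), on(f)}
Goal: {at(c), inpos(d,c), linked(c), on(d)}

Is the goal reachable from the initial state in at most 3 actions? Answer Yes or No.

1. free(f,c)  →  {inpos(c,c), inpos(c,d), inpos(d,c), inpos(d,d), linked(c), on(d), on(f)}
2. grab(c,d)  →  {at(c), inpos(c,c), inpos(d,c), linked(c), on(d), on(f)}
optimal plan length = 2; 2 ≤ 3

Yes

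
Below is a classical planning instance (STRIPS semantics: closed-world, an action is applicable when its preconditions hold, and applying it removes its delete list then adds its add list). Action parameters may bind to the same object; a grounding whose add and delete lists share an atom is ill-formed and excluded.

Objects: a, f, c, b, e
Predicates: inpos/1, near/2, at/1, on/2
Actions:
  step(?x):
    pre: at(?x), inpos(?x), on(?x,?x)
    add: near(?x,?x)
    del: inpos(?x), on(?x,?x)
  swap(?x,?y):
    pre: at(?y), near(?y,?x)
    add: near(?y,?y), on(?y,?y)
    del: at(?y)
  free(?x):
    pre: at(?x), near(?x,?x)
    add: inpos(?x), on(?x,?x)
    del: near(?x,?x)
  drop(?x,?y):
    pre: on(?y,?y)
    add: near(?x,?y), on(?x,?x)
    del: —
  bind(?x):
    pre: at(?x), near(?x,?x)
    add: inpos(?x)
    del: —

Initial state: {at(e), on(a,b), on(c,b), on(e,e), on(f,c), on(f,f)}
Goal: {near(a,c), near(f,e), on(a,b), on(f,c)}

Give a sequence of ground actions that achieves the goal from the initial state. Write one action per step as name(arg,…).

drop(f,e); drop(c,f); drop(a,c)

1. drop(f,e)  →  {at(e), near(f,e), on(a,b), on(c,b), on(e,e), on(f,c), on(f,f)}
2. drop(c,f)  →  {at(e), near(c,f), near(f,e), on(a,b), on(c,b), on(c,c), on(e,e), on(f,c), on(f,f)}
3. drop(a,c)  →  {at(e), near(a,c), near(c,f), near(f,e), on(a,a), on(a,b), on(c,b), on(c,c), on(e,e), on(f,c), on(f,f)}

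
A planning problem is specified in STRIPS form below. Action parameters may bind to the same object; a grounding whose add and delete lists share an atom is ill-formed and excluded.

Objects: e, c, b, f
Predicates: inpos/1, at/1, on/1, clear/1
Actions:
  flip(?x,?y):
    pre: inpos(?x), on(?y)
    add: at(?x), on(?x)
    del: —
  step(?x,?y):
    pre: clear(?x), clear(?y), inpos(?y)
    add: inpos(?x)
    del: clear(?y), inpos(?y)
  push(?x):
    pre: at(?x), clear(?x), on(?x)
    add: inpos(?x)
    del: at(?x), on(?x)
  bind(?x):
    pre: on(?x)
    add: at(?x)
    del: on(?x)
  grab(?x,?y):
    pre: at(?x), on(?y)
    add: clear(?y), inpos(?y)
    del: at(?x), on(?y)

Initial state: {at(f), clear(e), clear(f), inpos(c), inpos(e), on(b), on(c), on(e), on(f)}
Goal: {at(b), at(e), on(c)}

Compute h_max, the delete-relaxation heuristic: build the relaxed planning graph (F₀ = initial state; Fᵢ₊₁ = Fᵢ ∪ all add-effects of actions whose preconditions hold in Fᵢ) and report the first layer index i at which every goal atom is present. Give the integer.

F0 = init (9 atoms)
F1 = F0 ∪ {at(b), at(c), at(e), clear(b), clear(c), inpos(b), inpos(f)}  (16 atoms)
goal ⊆ F1  ⇒  h_max = 1

1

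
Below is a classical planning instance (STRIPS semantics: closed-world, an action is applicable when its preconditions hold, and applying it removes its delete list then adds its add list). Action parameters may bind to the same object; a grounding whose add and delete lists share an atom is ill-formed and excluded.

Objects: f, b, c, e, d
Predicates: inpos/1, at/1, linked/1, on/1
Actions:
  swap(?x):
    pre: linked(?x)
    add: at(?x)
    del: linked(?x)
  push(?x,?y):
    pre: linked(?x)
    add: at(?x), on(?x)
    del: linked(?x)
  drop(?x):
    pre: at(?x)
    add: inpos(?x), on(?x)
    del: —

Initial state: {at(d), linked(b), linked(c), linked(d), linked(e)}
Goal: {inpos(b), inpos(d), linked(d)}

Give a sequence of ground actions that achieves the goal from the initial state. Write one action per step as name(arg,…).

swap(b); drop(b); drop(d)

1. swap(b)  →  {at(b), at(d), linked(c), linked(d), linked(e)}
2. drop(b)  →  {at(b), at(d), inpos(b), linked(c), linked(d), linked(e), on(b)}
3. drop(d)  →  {at(b), at(d), inpos(b), inpos(d), linked(c), linked(d), linked(e), on(b), on(d)}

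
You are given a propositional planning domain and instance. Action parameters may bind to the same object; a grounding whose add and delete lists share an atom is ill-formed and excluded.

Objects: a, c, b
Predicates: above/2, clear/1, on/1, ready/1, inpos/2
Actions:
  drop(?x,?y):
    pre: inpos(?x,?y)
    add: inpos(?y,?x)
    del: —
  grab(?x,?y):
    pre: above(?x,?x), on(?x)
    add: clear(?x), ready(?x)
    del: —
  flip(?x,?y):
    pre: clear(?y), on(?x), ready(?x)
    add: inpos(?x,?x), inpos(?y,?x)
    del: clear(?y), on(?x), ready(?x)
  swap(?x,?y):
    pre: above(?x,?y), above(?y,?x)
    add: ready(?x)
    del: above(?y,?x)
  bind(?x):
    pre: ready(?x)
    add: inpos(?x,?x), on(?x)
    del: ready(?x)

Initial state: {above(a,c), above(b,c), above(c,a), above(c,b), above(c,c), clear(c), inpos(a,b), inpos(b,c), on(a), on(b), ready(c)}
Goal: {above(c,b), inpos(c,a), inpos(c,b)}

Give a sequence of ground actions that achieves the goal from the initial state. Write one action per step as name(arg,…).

drop(b,c); swap(a,c); flip(a,c)

1. drop(b,c)  →  {above(a,c), above(b,c), above(c,a), above(c,b), above(c,c), clear(c), inpos(a,b), inpos(b,c), inpos(c,b), on(a), on(b), ready(c)}
2. swap(a,c)  →  {above(a,c), above(b,c), above(c,b), above(c,c), clear(c), inpos(a,b), inpos(b,c), inpos(c,b), on(a), on(b), ready(a), ready(c)}
3. flip(a,c)  →  {above(a,c), above(b,c), above(c,b), above(c,c), inpos(a,a), inpos(a,b), inpos(b,c), inpos(c,a), inpos(c,b), on(b), ready(c)}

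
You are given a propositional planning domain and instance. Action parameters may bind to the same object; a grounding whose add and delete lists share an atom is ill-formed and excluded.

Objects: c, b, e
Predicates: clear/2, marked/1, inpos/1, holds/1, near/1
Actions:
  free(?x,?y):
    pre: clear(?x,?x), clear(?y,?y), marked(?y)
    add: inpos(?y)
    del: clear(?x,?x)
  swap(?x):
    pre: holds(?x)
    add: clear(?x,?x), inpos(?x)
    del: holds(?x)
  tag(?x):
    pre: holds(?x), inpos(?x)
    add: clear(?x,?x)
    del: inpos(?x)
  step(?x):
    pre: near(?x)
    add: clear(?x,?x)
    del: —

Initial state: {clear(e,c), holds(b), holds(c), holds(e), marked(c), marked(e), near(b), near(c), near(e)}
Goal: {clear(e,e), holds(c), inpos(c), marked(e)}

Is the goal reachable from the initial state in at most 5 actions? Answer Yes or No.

Yes

1. swap(e)  →  {clear(e,c), clear(e,e), holds(b), holds(c), inpos(e), marked(c), marked(e), near(b), near(c), near(e)}
2. step(c)  →  {clear(c,c), clear(e,c), clear(e,e), holds(b), holds(c), inpos(e), marked(c), marked(e), near(b), near(c), near(e)}
3. free(c,c)  →  {clear(e,c), clear(e,e), holds(b), holds(c), inpos(c), inpos(e), marked(c), marked(e), near(b), near(c), near(e)}
optimal plan length = 3; 3 ≤ 5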